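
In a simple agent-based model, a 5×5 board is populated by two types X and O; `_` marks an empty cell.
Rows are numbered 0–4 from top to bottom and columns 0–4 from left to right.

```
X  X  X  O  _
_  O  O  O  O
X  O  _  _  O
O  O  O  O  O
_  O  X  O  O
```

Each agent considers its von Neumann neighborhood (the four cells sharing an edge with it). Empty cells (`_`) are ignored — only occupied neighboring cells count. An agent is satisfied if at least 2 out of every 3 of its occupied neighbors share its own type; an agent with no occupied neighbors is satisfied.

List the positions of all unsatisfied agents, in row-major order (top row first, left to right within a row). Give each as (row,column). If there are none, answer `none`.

(0,0)X 1/1 ok
(0,1)X 2/3 ok
(0,2)X 1/3 unhappy
(0,3)O 1/2 unhappy
(1,1)O 2/3 ok
(1,2)O 2/3 ok
(1,3)O 3/3 ok
(1,4)O 2/2 ok
(2,0)X 0/2 unhappy
(2,1)O 2/3 ok
(2,4)O 2/2 ok
(3,0)O 1/2 unhappy
(3,1)O 4/4 ok
(3,2)O 2/3 ok
(3,3)O 3/3 ok
(3,4)O 3/3 ok
(4,1)O 1/2 unhappy
(4,2)X 0/3 unhappy
(4,3)O 2/3 ok
(4,4)O 2/2 ok

(0,2), (0,3), (2,0), (3,0), (4,1), (4,2)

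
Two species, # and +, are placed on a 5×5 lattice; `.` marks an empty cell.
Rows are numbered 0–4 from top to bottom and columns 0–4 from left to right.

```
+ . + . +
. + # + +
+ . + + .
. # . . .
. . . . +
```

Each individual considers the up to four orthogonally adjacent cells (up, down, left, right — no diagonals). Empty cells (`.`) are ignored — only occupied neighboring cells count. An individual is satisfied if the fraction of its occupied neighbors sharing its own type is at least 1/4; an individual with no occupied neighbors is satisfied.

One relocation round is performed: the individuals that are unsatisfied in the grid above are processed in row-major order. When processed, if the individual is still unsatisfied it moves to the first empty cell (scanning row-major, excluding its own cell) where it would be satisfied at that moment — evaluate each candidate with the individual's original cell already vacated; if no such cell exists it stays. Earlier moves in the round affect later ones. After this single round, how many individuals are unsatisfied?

Initially unsatisfied (in order): (0,2), (1,1), (1,2).
  (0,2) → (0,1).
  (1,1): now satisfied by earlier moves; stays.
  (1,2) → (2,1).
Resulting grid:
+ + . . +
. + . + +
+ # + + .
. # . . .
. . . . +
Unsatisfied now: (2,0).

1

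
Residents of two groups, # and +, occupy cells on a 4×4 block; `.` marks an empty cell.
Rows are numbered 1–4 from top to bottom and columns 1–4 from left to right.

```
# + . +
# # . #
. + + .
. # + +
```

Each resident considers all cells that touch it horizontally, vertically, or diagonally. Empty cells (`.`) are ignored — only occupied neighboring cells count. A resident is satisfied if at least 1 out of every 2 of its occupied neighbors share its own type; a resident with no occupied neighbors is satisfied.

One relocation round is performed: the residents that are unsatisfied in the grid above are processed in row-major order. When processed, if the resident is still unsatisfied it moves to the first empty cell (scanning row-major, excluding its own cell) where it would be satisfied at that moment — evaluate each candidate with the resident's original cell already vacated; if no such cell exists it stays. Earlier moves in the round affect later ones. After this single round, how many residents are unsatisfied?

0

Initially unsatisfied (in order): (1,2), (1,4), (2,2), (2,4), (3,2), (4,2).
  (1,2) → (2,3).
  (1,4): now satisfied by earlier moves; stays.
  (2,2) → (1,2).
  (2,4) → (2,2).
  (3,2): now satisfied by earlier moves; stays.
  (4,2) → (1,3).
Resulting grid:
# # # +
# # + .
. + + .
. . + +
All satisfied now.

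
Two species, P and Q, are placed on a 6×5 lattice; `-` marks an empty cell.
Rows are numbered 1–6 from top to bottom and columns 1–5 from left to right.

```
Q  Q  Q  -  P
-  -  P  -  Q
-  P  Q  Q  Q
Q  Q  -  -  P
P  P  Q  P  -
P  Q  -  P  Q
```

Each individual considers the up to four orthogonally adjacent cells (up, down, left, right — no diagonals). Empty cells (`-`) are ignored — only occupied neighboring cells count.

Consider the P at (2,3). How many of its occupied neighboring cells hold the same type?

0

Occupied neighbors of (2,3): (1,3)=Q, (3,3)=Q.
Same type (P): 0 of 2.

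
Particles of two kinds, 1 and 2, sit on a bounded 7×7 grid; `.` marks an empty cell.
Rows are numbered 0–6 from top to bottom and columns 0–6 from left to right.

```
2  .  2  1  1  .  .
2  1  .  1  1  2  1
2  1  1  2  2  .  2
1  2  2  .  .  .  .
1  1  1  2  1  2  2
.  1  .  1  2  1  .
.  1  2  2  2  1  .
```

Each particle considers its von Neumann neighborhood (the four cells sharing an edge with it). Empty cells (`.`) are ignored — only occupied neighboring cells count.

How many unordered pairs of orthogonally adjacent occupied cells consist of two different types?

26

Scan each occupied cell's neighbors to the right and below so each pair is counted once.
From row 0: 1 unlike of 5 pairs (running 1/5).
From row 1: 6 unlike of 9 pairs (running 7/14).
From row 2: 5 unlike of 7 pairs (running 12/21).
From row 3: 3 unlike of 5 pairs (running 15/26).
From row 4: 6 unlike of 10 pairs (running 21/36).
From row 5: 3 unlike of 6 pairs (running 24/42).
From row 6: 2 unlike of 4 pairs (running 26/46).
Total adjacent occupied pairs: 46; unlike-type pairs: 26.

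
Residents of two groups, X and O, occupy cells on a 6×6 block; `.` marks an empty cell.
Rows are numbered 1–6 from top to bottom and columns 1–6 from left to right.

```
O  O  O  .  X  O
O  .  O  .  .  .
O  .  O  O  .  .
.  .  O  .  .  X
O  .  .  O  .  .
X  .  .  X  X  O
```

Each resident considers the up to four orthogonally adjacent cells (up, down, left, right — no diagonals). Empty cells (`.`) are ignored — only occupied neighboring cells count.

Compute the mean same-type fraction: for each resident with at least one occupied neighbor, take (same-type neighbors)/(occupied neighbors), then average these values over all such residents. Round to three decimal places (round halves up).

0.588

(1,1)O 2/2
(1,2)O 2/2
(1,3)O 2/2
(1,5)X 0/1
(1,6)O 0/1
(2,1)O 2/2
(2,3)O 2/2
(3,1)O 1/1
(3,3)O 3/3
(3,4)O 1/1
(4,3)O 1/1
(4,6)X — no occupied neighbors
(5,1)O 0/1
(5,4)O 0/1
(6,1)X 0/1
(6,4)X 1/2
(6,5)X 1/2
(6,6)O 0/1
Sum over 17 residents: 2/2 + 2/2 + 2/2 + 0/1 + 0/1 + 2/2 + 2/2 + 1/1 + 3/3 + 1/1 + 1/1 + 0/1 + 0/1 + 0/1 + 1/2 + 1/2 + 0/1 = 10; mean = 10 ÷ 17 = 10/17 = 0.588235… → 0.588.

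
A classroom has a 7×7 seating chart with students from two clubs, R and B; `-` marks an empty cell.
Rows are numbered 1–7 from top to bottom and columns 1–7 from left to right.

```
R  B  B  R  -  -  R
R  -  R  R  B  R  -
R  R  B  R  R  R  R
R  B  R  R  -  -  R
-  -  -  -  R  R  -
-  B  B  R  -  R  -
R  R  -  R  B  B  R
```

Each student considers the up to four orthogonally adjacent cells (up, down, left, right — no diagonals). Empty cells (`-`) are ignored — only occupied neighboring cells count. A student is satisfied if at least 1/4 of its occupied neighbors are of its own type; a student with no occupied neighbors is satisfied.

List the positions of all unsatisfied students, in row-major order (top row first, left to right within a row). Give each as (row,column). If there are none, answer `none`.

(1,1)R 1/2 satisfied
(1,2)B 1/2 satisfied
(1,3)B 1/3 satisfied
(1,4)R 1/2 satisfied
(1,7)R 0/0 satisfied
(2,1)R 2/2 satisfied
(2,3)R 1/3 satisfied
(2,4)R 3/4 satisfied
(2,5)B 0/3 not
(2,6)R 1/2 satisfied
(3,1)R 3/3 satisfied
(3,2)R 1/3 satisfied
(3,3)B 0/4 not
(3,4)R 3/4 satisfied
(3,5)R 2/3 satisfied
(3,6)R 3/3 satisfied
(3,7)R 2/2 satisfied
(4,1)R 1/2 satisfied
(4,2)B 0/3 not
(4,3)R 1/3 satisfied
(4,4)R 2/2 satisfied
(4,7)R 1/1 satisfied
(5,5)R 1/1 satisfied
(5,6)R 2/2 satisfied
(6,2)B 1/2 satisfied
(6,3)B 1/2 satisfied
(6,4)R 1/2 satisfied
(6,6)R 1/2 satisfied
(7,1)R 1/1 satisfied
(7,2)R 1/2 satisfied
(7,4)R 1/2 satisfied
(7,5)B 1/2 satisfied
(7,6)B 1/3 satisfied
(7,7)R 0/1 not

(2,5), (3,3), (4,2), (7,7)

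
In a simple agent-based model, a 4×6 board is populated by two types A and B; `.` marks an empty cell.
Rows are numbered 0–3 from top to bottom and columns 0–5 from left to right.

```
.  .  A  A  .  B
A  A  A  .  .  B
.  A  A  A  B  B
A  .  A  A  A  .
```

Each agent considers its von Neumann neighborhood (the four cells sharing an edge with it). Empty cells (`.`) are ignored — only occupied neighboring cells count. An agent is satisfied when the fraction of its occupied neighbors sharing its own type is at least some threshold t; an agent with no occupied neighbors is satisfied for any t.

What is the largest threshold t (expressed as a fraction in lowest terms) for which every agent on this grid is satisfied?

(0,2)A 2/2
(0,3)A 1/1
(0,5)B 1/1
(1,0)A 1/1
(1,1)A 3/3
(1,2)A 3/3
(1,5)B 2/2
(2,1)A 2/2
(2,2)A 4/4
(2,3)A 2/3
(2,4)B 1/3
(2,5)B 2/2
(3,0)A — no occupied neighbors
(3,2)A 2/2
(3,3)A 3/3
(3,4)A 1/2
The smallest same-type fraction is 1/3 at (2,4), which reduces to 1/3. Any threshold above that leaves this agent unsatisfied.

1/3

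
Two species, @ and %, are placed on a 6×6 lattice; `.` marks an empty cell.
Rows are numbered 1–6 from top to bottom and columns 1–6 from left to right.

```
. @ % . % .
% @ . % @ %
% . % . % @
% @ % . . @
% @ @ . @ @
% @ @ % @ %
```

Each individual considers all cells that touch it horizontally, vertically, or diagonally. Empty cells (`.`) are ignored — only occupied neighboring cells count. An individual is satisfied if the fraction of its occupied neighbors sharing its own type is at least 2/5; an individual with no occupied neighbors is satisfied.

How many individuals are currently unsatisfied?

Row 1: (1,2)@ 1/3 not · (1,3)% 1/3 not · (1,5)% 2/3 satisfied
Row 2: (2,1)% 1/3 not · (2,2)@ 1/5 not · (2,4)% 4/5 satisfied · (2,5)@ 1/5 not · (2,6)% 2/4 satisfied
Row 3: (3,1)% 2/4 satisfied · (3,3)% 2/4 satisfied · (3,5)% 2/5 satisfied · (3,6)@ 2/4 satisfied
Row 4: (4,1)% 2/4 satisfied · (4,2)@ 2/7 not · (4,3)% 1/4 not · (4,6)@ 3/4 satisfied
Row 5: (5,1)% 2/5 satisfied · (5,2)@ 4/8 satisfied · (5,3)@ 4/6 satisfied · (5,5)@ 3/5 satisfied · (5,6)@ 3/4 satisfied
Row 6: (6,1)% 1/3 not · (6,2)@ 3/5 satisfied · (6,3)@ 3/4 satisfied · (6,4)% 0/4 not · (6,5)@ 2/4 satisfied · (6,6)% 0/3 not
Unsatisfied: (1,2), (1,3), (2,1), (2,2), (2,5), (4,2), (4,3), (6,1), (6,4), (6,6) — 10 in total.

10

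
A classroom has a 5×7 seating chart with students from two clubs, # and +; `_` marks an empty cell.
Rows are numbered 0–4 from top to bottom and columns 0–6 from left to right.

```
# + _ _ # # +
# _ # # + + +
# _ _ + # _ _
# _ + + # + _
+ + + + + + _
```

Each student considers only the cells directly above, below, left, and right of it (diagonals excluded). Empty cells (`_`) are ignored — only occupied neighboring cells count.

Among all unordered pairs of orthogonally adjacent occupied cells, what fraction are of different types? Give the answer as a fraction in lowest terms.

Scan each occupied cell's neighbors to the right and below so each pair is counted once.
Row 0: #(0,0)–+(0,1)≠ #(0,0)–#(1,0)= #(0,4)–#(0,5)= #(0,4)–+(1,4)≠ #(0,5)–+(0,6)≠ #(0,5)–+(1,5)≠ +(0,6)–+(1,6)=  → 4/7 unlike.
Row 1: #(1,0)–#(2,0)= #(1,2)–#(1,3)= #(1,3)–+(1,4)≠ #(1,3)–+(2,3)≠ +(1,4)–+(1,5)= +(1,4)–#(2,4)≠ +(1,5)–+(1,6)=  → 3/7 unlike.
Row 2: #(2,0)–#(3,0)= +(2,3)–#(2,4)≠ +(2,3)–+(3,3)= #(2,4)–#(3,4)=  → 1/4 unlike.
Row 3: #(3,0)–+(4,0)≠ +(3,2)–+(3,3)= +(3,2)–+(4,2)= +(3,3)–#(3,4)≠ +(3,3)–+(4,3)= #(3,4)–+(3,5)≠ #(3,4)–+(4,4)≠ +(3,5)–+(4,5)=  → 4/8 unlike.
Row 4: +(4,0)–+(4,1)= +(4,1)–+(4,2)= +(4,2)–+(4,3)= +(4,3)–+(4,4)= +(4,4)–+(4,5)=  → 0/5 unlike.
Total adjacent occupied pairs: 31; unlike-type pairs: 12.
12/31 is already in lowest terms.

12/31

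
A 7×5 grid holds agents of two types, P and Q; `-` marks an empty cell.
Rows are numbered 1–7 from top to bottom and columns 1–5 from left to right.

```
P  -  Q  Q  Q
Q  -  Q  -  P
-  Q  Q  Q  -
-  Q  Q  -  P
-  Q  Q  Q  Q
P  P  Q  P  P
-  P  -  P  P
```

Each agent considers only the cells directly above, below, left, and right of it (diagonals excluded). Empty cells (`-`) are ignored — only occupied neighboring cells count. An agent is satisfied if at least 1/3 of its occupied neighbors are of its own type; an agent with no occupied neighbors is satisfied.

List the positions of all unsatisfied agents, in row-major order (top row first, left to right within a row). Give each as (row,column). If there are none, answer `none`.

(1,1), (2,1), (2,5), (4,5)

Row 1: (1,1)P 0/1 ✗ · (1,3)Q 2/2 ✓ · (1,4)Q 2/2 ✓ · (1,5)Q 1/2 ✓
Row 2: (2,1)Q 0/1 ✗ · (2,3)Q 2/2 ✓ · (2,5)P 0/1 ✗
Row 3: (3,2)Q 2/2 ✓ · (3,3)Q 4/4 ✓ · (3,4)Q 1/1 ✓
Row 4: (4,2)Q 3/3 ✓ · (4,3)Q 3/3 ✓ · (4,5)P 0/1 ✗
Row 5: (5,2)Q 2/3 ✓ · (5,3)Q 4/4 ✓ · (5,4)Q 2/3 ✓ · (5,5)Q 1/3 ✓
Row 6: (6,1)P 1/1 ✓ · (6,2)P 2/4 ✓ · (6,3)Q 1/3 ✓ · (6,4)P 2/4 ✓ · (6,5)P 2/3 ✓
Row 7: (7,2)P 1/1 ✓ · (7,4)P 2/2 ✓ · (7,5)P 2/2 ✓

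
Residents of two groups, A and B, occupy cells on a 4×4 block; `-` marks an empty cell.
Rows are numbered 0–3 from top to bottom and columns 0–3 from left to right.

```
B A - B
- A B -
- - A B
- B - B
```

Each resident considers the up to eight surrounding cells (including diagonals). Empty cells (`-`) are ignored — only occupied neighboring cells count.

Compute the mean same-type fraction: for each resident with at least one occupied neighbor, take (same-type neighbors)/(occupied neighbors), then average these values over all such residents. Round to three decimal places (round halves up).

0.400

(0,0)B 0/2
(0,1)A 1/3
(0,3)B 1/1
(1,1)A 2/4
(1,2)B 2/5
(2,2)A 1/5
(2,3)B 2/3
(3,1)B 0/1
(3,3)B 1/2
Sum over 9 residents: 0/2 + 1/3 + 1/1 + 2/4 + 2/5 + 1/5 + 2/3 + 0/1 + 1/2 = 18/5; mean = 18/5 ÷ 9 = 2/5 = 0.4 → 0.400.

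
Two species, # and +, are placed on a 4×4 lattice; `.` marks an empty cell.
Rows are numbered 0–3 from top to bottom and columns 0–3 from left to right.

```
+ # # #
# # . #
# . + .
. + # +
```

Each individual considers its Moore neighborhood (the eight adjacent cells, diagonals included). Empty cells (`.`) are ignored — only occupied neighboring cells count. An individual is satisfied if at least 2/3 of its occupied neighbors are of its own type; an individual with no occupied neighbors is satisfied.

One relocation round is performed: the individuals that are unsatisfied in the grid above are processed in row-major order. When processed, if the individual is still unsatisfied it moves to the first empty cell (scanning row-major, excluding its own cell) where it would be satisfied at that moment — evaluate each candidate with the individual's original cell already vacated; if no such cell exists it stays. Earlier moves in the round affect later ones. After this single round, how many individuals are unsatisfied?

Initially unsatisfied (in order): (0,0), (2,2), (3,1), (3,2), (3,3).
  (0,0): no empty cell satisfies it; stays.
  (2,2): no empty cell satisfies it; stays.
  (3,1): no empty cell satisfies it; stays.
  (3,2) → (1,2).
  (3,3): now satisfied by earlier moves; stays.
Resulting grid:
+ # # #
# # # #
# . + .
. + . +
Unsatisfied now: (0,0), (2,2), (3,1).

3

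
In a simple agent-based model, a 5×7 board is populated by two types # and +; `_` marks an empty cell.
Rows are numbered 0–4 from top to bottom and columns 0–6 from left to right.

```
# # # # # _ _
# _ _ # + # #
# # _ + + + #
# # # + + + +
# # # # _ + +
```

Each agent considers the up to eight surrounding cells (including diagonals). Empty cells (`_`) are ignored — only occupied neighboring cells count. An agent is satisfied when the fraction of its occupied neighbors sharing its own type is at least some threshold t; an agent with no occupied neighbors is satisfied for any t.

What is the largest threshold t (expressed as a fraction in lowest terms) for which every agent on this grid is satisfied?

Row 0: (0,0)# 2/2 · (0,1)# 3/3 · (0,2)# 3/3 · (0,3)# 3/4 · (0,4)# 3/4
Row 1: (1,0)# 4/4 · (1,3)# 3/6 · (1,4)+ 3/7 · (1,5)# 3/6 · (1,6)# 2/3
Row 2: (2,0)# 4/4 · (2,1)# 5/5 · (2,3)+ 4/6 · (2,4)+ 6/8 · (2,5)+ 5/8 · (2,6)# 2/5
Row 3: (3,0)# 5/5 · (3,1)# 7/7 · (3,2)# 5/7 · (3,3)+ 3/6 · (3,4)+ 6/7 · (3,5)+ 6/7 · (3,6)+ 4/5
Row 4: (4,0)# 3/3 · (4,1)# 5/5 · (4,2)# 4/5 · (4,3)# 2/4 · (4,5)+ 4/4 · (4,6)+ 3/3
The smallest same-type fraction is 2/5 at (2,6), which reduces to 2/5. Any threshold above that leaves this agent unsatisfied.

2/5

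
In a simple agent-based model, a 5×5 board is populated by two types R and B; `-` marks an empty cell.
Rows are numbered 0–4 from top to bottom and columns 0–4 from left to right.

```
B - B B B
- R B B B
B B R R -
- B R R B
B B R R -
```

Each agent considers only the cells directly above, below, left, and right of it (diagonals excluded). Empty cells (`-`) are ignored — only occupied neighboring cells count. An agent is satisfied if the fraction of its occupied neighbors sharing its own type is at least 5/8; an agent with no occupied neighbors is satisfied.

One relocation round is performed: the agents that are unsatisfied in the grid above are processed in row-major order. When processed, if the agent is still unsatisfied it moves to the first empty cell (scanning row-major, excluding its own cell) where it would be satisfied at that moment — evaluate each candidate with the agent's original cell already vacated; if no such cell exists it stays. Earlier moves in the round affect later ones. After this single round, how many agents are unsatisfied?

Initially unsatisfied (in order): (1,1), (1,2), (2,1), (2,2), (3,4).
  (1,1): no empty cell satisfies it; stays.
  (1,2) → (0,1).
  (2,1) → (1,0).
  (2,2): now satisfied by earlier moves; stays.
  (3,4) → (3,0).
Resulting grid:
B B B B B
B R - B B
B - R R -
B B R R -
B B R R -
Unsatisfied now: (1,1).

1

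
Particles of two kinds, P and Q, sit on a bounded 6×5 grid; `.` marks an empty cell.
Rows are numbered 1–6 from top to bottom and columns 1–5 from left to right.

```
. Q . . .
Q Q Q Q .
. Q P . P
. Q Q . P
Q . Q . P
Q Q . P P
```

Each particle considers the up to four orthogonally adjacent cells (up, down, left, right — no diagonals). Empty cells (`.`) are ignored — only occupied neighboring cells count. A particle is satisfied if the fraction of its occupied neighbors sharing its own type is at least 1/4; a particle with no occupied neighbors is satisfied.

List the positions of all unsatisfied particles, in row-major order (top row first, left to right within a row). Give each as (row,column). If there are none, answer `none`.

(1,2)Q 1/1 ✓
(2,1)Q 1/1 ✓
(2,2)Q 4/4 ✓
(2,3)Q 2/3 ✓
(2,4)Q 1/1 ✓
(3,2)Q 2/3 ✓
(3,3)P 0/3 ✗
(3,5)P 1/1 ✓
(4,2)Q 2/2 ✓
(4,3)Q 2/3 ✓
(4,5)P 2/2 ✓
(5,1)Q 1/1 ✓
(5,3)Q 1/1 ✓
(5,5)P 2/2 ✓
(6,1)Q 2/2 ✓
(6,2)Q 1/1 ✓
(6,4)P 1/1 ✓
(6,5)P 2/2 ✓

(3,3)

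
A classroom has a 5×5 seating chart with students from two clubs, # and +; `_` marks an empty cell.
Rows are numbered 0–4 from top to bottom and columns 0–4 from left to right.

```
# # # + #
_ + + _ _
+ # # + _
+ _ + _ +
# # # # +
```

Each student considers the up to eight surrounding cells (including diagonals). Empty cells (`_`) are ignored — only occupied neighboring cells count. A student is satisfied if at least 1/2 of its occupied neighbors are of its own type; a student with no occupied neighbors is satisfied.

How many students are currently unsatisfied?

Row 0: (0,0)# 1/2 ✓ · (0,1)# 2/4 ✓ · (0,2)# 1/4 ✗ · (0,3)+ 1/3 ✗ · (0,4)# 0/1 ✗
Row 1: (1,1)+ 2/7 ✗ · (1,2)+ 3/7 ✗
Row 2: (2,0)+ 2/3 ✓ · (2,1)# 1/6 ✗ · (2,2)# 1/5 ✗ · (2,3)+ 3/4 ✓
Row 3: (3,0)+ 1/4 ✗ · (3,2)+ 1/6 ✗ · (3,4)+ 2/3 ✓
Row 4: (4,0)# 1/2 ✓ · (4,1)# 2/4 ✓ · (4,2)# 2/3 ✓ · (4,3)# 1/4 ✗ · (4,4)+ 1/2 ✓
Unsatisfied: (0,2), (0,3), (0,4), (1,1), (1,2), (2,1), (2,2), (3,0), (3,2), (4,3) — 10 in total.

10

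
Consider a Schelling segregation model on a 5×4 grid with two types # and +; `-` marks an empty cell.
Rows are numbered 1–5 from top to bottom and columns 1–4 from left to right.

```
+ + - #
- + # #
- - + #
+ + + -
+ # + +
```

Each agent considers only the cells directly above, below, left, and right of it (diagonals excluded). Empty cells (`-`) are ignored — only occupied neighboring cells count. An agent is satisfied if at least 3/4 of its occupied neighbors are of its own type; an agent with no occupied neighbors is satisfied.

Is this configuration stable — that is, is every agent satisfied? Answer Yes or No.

Row 1: (1,1)+ 1/1 ok · (1,2)+ 2/2 ok · (1,4)# 1/1 ok
Row 2: (2,2)+ 1/2 unhappy · (2,3)# 1/3 unhappy · (2,4)# 3/3 ok
Row 3: (3,3)+ 1/3 unhappy · (3,4)# 1/2 unhappy
Row 4: (4,1)+ 2/2 ok · (4,2)+ 2/3 unhappy · (4,3)+ 3/3 ok
Row 5: (5,1)+ 1/2 unhappy · (5,2)# 0/3 unhappy · (5,3)+ 2/3 unhappy · (5,4)+ 1/1 ok
For instance (2,2) has only 1/2 same-type neighbors, below 3/4.

No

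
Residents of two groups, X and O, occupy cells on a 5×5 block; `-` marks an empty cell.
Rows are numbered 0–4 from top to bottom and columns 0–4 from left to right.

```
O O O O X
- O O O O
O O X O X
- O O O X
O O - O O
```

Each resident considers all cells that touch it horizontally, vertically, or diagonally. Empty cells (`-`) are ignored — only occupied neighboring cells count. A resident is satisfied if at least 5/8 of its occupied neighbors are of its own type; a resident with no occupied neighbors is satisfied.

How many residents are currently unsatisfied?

6

Row 0: (0,0)O 2/2 ✓ · (0,1)O 4/4 ✓ · (0,2)O 5/5 ✓ · (0,3)O 4/5 ✓ · (0,4)X 0/3 ✗
Row 1: (1,1)O 6/7 ✓ · (1,2)O 7/8 ✓ · (1,3)O 5/8 ✓ · (1,4)O 3/5 ✗
Row 2: (2,0)O 3/3 ✓ · (2,1)O 5/6 ✓ · (2,2)X 0/8 ✗ · (2,3)O 5/8 ✓ · (2,4)X 1/5 ✗
Row 3: (3,1)O 5/6 ✓ · (3,2)O 6/7 ✓ · (3,3)O 4/7 ✗ · (3,4)X 1/5 ✗
Row 4: (4,0)O 2/2 ✓ · (4,1)O 3/3 ✓ · (4,3)O 3/4 ✓ · (4,4)O 2/3 ✓
Unsatisfied: (0,4), (1,4), (2,2), (2,4), (3,3), (3,4) — 6 in total.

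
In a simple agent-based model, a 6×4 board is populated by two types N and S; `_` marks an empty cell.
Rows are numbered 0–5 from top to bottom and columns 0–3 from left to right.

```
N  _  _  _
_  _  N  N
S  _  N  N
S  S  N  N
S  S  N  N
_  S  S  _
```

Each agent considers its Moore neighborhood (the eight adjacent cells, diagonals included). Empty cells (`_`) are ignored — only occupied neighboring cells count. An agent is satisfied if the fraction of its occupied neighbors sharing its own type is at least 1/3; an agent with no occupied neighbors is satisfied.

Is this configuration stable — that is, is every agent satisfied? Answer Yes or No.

Yes

(0,0)N 0/0 ✓
(1,2)N 3/3 ✓
(1,3)N 3/3 ✓
(2,0)S 2/2 ✓
(2,2)N 5/6 ✓
(2,3)N 5/5 ✓
(3,0)S 4/4 ✓
(3,1)S 4/7 ✓
(3,2)N 5/7 ✓
(3,3)N 5/5 ✓
(4,0)S 4/4 ✓
(4,1)S 5/7 ✓
(4,2)N 3/7 ✓
(4,3)N 3/4 ✓
(5,1)S 3/4 ✓
(5,2)S 2/4 ✓
All meet the threshold, so the configuration is stable.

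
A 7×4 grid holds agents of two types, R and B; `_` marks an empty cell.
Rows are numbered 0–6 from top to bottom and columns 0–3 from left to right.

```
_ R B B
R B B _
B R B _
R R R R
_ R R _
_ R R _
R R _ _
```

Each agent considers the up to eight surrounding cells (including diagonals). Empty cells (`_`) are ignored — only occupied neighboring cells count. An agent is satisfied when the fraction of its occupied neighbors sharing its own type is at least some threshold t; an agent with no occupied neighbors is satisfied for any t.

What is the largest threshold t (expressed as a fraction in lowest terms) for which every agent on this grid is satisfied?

1/5

Row 0: (0,1)R 1/4 · (0,2)B 3/4 · (0,3)B 2/2
Row 1: (1,0)R 2/4 · (1,1)B 4/7 · (1,2)B 4/6
Row 2: (2,0)B 1/5 · (2,1)R 4/8 · (2,2)B 2/6
Row 3: (3,0)R 3/4 · (3,1)R 5/7 · (3,2)R 5/6 · (3,3)R 2/3
Row 4: (4,1)R 6/6 · (4,2)R 6/6
Row 5: (5,1)R 5/5 · (5,2)R 4/4
Row 6: (6,0)R 2/2 · (6,1)R 3/3
The smallest same-type fraction is 1/5 at (2,0), which reduces to 1/5. Any threshold above that leaves this agent unsatisfied.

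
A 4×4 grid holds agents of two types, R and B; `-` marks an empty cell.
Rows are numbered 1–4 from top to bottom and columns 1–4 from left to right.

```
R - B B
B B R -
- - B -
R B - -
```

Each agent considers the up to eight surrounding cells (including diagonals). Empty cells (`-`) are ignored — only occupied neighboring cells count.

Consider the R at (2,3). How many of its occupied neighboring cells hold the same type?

0

Occupied neighbors of (2,3): (1,3)=B, (1,4)=B, (2,2)=B, (3,3)=B.
Same type (R): 0 of 4.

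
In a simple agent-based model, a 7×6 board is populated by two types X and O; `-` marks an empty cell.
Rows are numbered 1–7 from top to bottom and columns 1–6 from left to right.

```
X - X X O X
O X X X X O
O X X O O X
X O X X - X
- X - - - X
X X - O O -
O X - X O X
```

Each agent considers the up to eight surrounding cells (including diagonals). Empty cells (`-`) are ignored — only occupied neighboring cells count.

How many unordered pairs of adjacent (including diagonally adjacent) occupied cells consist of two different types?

Scan each occupied cell's neighbors to the right and below (and the two forward diagonals) so each pair is counted once.
Row 1: X(1,1)–O(2,1)≠ X(1,1)–X(2,2)= X(1,3)–X(1,4)= X(1,3)–X(2,3)= X(1,3)–X(2,4)= X(1,3)–X(2,2)= X(1,4)–O(1,5)≠ X(1,4)–X(2,4)= X(1,4)–X(2,5)= X(1,4)–X(2,3)= O(1,5)–X(1,6)≠ O(1,5)–X(2,5)≠ O(1,5)–O(2,6)= O(1,5)–X(2,4)≠ X(1,6)–O(2,6)≠ X(1,6)–X(2,5)=  → 6/16 unlike.
Row 2: O(2,1)–X(2,2)≠ O(2,1)–O(3,1)= O(2,1)–X(3,2)≠ X(2,2)–X(2,3)= X(2,2)–X(3,2)= X(2,2)–X(3,3)= X(2,2)–O(3,1)≠ X(2,3)–X(2,4)= X(2,3)–X(3,3)= X(2,3)–O(3,4)≠ X(2,3)–X(3,2)= X(2,4)–X(2,5)= X(2,4)–O(3,4)≠ X(2,4)–O(3,5)≠ X(2,4)–X(3,3)= X(2,5)–O(2,6)≠ X(2,5)–O(3,5)≠ X(2,5)–X(3,6)= X(2,5)–O(3,4)≠ O(2,6)–X(3,6)≠ O(2,6)–O(3,5)=  → 10/21 unlike.
Row 3: O(3,1)–X(3,2)≠ O(3,1)–X(4,1)≠ O(3,1)–O(4,2)= X(3,2)–X(3,3)= X(3,2)–O(4,2)≠ X(3,2)–X(4,3)= X(3,2)–X(4,1)= X(3,3)–O(3,4)≠ X(3,3)–X(4,3)= X(3,3)–X(4,4)= X(3,3)–O(4,2)≠ O(3,4)–O(3,5)= O(3,4)–X(4,4)≠ O(3,4)–X(4,3)≠ O(3,5)–X(3,6)≠ O(3,5)–X(4,6)≠ O(3,5)–X(4,4)≠ X(3,6)–X(4,6)=  → 10/18 unlike.
Row 4: X(4,1)–O(4,2)≠ X(4,1)–X(5,2)= O(4,2)–X(4,3)≠ O(4,2)–X(5,2)≠ X(4,3)–X(4,4)= X(4,3)–X(5,2)= X(4,6)–X(5,6)=  → 3/7 unlike.
Row 5: X(5,2)–X(6,2)= X(5,2)–X(6,1)= X(5,6)–O(6,5)≠  → 1/3 unlike.
Row 6: X(6,1)–X(6,2)= X(6,1)–O(7,1)≠ X(6,1)–X(7,2)= X(6,2)–X(7,2)= X(6,2)–O(7,1)≠ O(6,4)–O(6,5)= O(6,4)–X(7,4)≠ O(6,4)–O(7,5)= O(6,5)–O(7,5)= O(6,5)–X(7,6)≠ O(6,5)–X(7,4)≠  → 5/11 unlike.
Row 7: O(7,1)–X(7,2)≠ X(7,4)–O(7,5)≠ O(7,5)–X(7,6)≠  → 3/3 unlike.
Total adjacent occupied pairs: 79; unlike-type pairs: 38.

38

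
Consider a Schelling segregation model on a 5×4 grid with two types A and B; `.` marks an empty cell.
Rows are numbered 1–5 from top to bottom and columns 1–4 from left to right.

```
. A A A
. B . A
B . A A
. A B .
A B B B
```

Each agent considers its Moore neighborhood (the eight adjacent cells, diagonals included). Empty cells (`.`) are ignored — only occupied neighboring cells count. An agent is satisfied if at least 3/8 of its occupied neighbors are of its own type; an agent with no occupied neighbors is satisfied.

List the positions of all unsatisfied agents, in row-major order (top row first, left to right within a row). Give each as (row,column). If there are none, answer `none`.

Row 1: (1,2)A 1/2 ✓ · (1,3)A 3/4 ✓ · (1,4)A 2/2 ✓
Row 2: (2,2)B 1/4 ✗ · (2,4)A 4/4 ✓
Row 3: (3,1)B 1/2 ✓ · (3,3)A 3/5 ✓ · (3,4)A 2/3 ✓
Row 4: (4,2)A 2/6 ✗ · (4,3)B 3/6 ✓
Row 5: (5,1)A 1/2 ✓ · (5,2)B 2/4 ✓ · (5,3)B 3/4 ✓ · (5,4)B 2/2 ✓

(2,2), (4,2)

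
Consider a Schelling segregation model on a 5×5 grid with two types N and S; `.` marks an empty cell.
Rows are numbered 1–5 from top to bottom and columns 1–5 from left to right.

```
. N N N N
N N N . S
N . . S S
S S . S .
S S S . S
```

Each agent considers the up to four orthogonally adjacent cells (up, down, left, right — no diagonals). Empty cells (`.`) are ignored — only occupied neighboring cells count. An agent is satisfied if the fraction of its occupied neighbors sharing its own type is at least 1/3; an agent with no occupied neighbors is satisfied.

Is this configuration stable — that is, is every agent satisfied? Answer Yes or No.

Yes

Row 1: (1,2)N 2/2 ✓ · (1,3)N 3/3 ✓ · (1,4)N 2/2 ✓ · (1,5)N 1/2 ✓
Row 2: (2,1)N 2/2 ✓ · (2,2)N 3/3 ✓ · (2,3)N 2/2 ✓ · (2,5)S 1/2 ✓
Row 3: (3,1)N 1/2 ✓ · (3,4)S 2/2 ✓ · (3,5)S 2/2 ✓
Row 4: (4,1)S 2/3 ✓ · (4,2)S 2/2 ✓ · (4,4)S 1/1 ✓
Row 5: (5,1)S 2/2 ✓ · (5,2)S 3/3 ✓ · (5,3)S 1/1 ✓ · (5,5)S 0/0 ✓
All meet the threshold, so the configuration is stable.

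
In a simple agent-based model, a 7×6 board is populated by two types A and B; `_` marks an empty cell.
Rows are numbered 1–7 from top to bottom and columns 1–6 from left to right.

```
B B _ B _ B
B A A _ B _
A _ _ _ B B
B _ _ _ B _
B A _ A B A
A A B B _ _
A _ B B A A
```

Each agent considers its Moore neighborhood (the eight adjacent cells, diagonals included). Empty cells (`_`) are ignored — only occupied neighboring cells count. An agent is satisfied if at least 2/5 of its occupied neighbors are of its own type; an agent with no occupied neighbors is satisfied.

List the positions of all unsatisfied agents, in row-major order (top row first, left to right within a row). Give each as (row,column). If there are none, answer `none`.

(2,3), (3,1), (4,1), (5,1), (5,4), (5,6), (7,5)

(1,1)B 2/3 satisfied
(1,2)B 2/4 satisfied
(1,4)B 1/2 satisfied
(1,6)B 1/1 satisfied
(2,1)B 2/4 satisfied
(2,2)A 2/5 satisfied
(2,3)A 1/3 not
(2,5)B 4/4 satisfied
(3,1)A 1/3 not
(3,5)B 3/3 satisfied
(3,6)B 3/3 satisfied
(4,1)B 1/3 not
(4,5)B 3/5 satisfied
(5,1)B 1/4 not
(5,2)A 2/5 satisfied
(5,4)A 0/4 not
(5,5)B 2/4 satisfied
(5,6)A 0/2 not
(6,1)A 3/4 satisfied
(6,2)A 3/6 satisfied
(6,3)B 3/6 satisfied
(6,4)B 4/6 satisfied
(7,1)A 2/2 satisfied
(7,3)B 3/4 satisfied
(7,4)B 3/4 satisfied
(7,5)A 1/3 not
(7,6)A 1/1 satisfied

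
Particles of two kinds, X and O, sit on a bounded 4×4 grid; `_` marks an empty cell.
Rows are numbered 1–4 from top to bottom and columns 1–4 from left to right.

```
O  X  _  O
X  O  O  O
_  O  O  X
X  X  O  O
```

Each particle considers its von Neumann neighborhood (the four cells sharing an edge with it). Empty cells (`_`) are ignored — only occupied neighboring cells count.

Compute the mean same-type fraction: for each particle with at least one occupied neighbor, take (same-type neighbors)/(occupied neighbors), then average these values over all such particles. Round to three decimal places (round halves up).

0.506

(1,1)O 0/2
(1,2)X 0/2
(1,4)O 1/1
(2,1)X 0/2
(2,2)O 2/4
(2,3)O 3/3
(2,4)O 2/3
(3,2)O 2/3
(3,3)O 3/4
(3,4)X 0/3
(4,1)X 1/1
(4,2)X 1/3
(4,3)O 2/3
(4,4)O 1/2
Sum over 14 particles: 0/2 + 0/2 + 1/1 + 0/2 + 2/4 + 3/3 + 2/3 + 2/3 + 3/4 + 0/3 + 1/1 + 1/3 + 2/3 + 1/2 = 85/12; mean = 85/12 ÷ 14 = 85/168 = 0.505952… → 0.506.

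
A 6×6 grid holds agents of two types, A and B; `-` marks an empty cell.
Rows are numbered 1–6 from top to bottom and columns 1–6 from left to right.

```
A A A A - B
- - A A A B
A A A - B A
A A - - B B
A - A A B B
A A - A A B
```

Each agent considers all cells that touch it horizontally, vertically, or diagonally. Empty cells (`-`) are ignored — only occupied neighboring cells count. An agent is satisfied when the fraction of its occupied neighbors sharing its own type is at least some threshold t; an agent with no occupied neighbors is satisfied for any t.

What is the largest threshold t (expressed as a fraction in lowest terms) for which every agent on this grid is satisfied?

1/5

(1,1)A 1/1
(1,2)A 3/3
(1,3)A 4/4
(1,4)A 4/4
(1,6)B 1/2
(2,3)A 6/6
(2,4)A 5/6
(2,5)A 3/6
(2,6)B 2/4
(3,1)A 3/3
(3,2)A 5/5
(3,3)A 4/4
(3,5)B 3/6
(3,6)A 1/5
(4,1)A 4/4
(4,2)A 6/6
(4,5)B 4/6
(4,6)B 4/5
(5,1)A 4/4
(5,3)A 4/4
(5,4)A 3/5
(5,5)B 4/7
(5,6)B 4/5
(6,1)A 2/2
(6,2)A 3/3
(6,4)A 3/4
(6,5)A 2/5
(6,6)B 2/3
The smallest same-type fraction is 1/5 at (3,6), which reduces to 1/5. Any threshold above that leaves this agent unsatisfied.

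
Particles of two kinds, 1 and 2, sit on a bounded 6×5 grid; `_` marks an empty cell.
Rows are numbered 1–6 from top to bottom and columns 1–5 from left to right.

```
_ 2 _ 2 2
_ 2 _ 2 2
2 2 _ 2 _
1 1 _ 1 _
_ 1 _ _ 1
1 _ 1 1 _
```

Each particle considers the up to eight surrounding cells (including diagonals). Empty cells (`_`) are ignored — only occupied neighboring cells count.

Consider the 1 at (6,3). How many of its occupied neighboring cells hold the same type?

Occupied neighbors of (6,3): (5,2)=1, (6,4)=1.
Same type (1): 2 of 2.

2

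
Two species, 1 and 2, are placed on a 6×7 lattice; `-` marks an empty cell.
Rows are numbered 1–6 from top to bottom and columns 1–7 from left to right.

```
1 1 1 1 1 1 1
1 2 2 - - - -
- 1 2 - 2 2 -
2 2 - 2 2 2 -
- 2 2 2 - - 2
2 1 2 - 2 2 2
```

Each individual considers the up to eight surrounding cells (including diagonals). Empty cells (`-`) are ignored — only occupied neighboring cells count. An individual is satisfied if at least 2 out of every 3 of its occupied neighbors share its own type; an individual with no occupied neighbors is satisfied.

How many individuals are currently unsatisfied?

Row 1: (1,1)1 2/3 satisfied · (1,2)1 3/5 not · (1,3)1 2/4 not · (1,4)1 2/3 satisfied · (1,5)1 2/2 satisfied · (1,6)1 2/2 satisfied · (1,7)1 1/1 satisfied
Row 2: (2,1)1 3/4 satisfied · (2,2)2 2/7 not · (2,3)2 2/6 not
Row 3: (3,2)1 1/6 not · (3,3)2 4/5 satisfied · (3,5)2 4/4 satisfied · (3,6)2 3/3 satisfied
Row 4: (4,1)2 2/3 satisfied · (4,2)2 4/5 satisfied · (4,4)2 5/5 satisfied · (4,5)2 5/5 satisfied · (4,6)2 4/4 satisfied
Row 5: (5,2)2 5/6 satisfied · (5,3)2 5/6 satisfied · (5,4)2 5/5 satisfied · (5,7)2 3/3 satisfied
Row 6: (6,1)2 1/2 not · (6,2)1 0/4 not · (6,3)2 3/4 satisfied · (6,5)2 2/2 satisfied · (6,6)2 3/3 satisfied · (6,7)2 2/2 satisfied
Unsatisfied: (1,2), (1,3), (2,2), (2,3), (3,2), (6,1), (6,2) — 7 in total.

7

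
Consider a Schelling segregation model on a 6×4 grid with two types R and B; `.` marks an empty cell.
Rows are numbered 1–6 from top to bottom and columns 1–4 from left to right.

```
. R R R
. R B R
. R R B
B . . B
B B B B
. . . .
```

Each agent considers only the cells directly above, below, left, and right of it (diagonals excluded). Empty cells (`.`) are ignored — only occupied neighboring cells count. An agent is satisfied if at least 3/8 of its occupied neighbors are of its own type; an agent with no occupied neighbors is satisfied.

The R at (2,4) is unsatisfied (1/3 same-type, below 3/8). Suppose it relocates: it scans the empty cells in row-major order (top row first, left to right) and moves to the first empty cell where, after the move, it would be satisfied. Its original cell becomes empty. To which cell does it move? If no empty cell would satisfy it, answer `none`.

Vacating (2,4). Empty cells in order:
  (1,1): 1/1 same-type → satisfied — stop here.

(1,1)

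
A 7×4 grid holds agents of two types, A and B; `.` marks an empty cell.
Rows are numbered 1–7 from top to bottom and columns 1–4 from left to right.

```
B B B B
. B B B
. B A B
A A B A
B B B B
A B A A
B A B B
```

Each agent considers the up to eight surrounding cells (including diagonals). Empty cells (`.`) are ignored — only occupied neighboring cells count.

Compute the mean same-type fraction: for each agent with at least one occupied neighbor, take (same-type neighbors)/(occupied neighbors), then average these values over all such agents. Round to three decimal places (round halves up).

0.529

(1,1)B 2/2
(1,2)B 4/4
(1,3)B 5/5
(1,4)B 3/3
(2,2)B 5/6
(2,3)B 7/8
(2,4)B 4/5
(3,2)B 3/6
(3,3)A 2/8
(3,4)B 3/5
(4,1)A 1/4
(4,2)A 2/7
(4,3)B 5/8
(4,4)A 1/5
(5,1)B 2/5
(5,2)B 4/8
(5,3)B 4/8
(5,4)B 2/5
(6,1)A 1/5
(6,2)B 5/8
(6,3)A 2/8
(6,4)A 1/5
(7,1)B 1/3
(7,2)A 2/5
(7,3)B 2/5
(7,4)B 1/3
Sum over 26 agents: 2/2 + 4/4 + 5/5 + 3/3 + 5/6 + 7/8 + 4/5 + 3/6 + 2/8 + 3/5 + 1/4 + 2/7 + 5/8 + 1/5 + 2/5 + 4/8 + 4/8 + 2/5 + 1/5 + 5/8 + 2/8 + 1/5 + 1/3 + 2/5 + 2/5 + 1/3 = 3853/280; mean = 3853/280 ÷ 26 = 3853/7280 = 0.529258… → 0.529.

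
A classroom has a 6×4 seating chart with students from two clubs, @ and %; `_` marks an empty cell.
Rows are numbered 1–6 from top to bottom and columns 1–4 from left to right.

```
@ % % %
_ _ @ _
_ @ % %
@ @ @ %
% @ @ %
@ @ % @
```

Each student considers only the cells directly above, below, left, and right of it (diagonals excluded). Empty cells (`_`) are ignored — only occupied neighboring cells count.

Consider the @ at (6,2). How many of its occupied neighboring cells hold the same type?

Occupied neighbors of (6,2): (5,2)=@, (6,1)=@, (6,3)=%.
Same type (@): 2 of 3.

2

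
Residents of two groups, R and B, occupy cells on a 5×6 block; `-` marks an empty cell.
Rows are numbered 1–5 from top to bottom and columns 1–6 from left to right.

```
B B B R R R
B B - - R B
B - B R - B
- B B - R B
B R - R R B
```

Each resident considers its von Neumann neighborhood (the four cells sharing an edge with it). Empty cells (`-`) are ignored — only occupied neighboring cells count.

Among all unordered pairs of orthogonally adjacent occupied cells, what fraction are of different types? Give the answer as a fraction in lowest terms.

Scan each occupied cell's neighbors to the right and below so each pair is counted once.
Row 1: B(1,1)–B(1,2)= B(1,1)–B(2,1)= B(1,2)–B(1,3)= B(1,2)–B(2,2)= B(1,3)–R(1,4)≠ R(1,4)–R(1,5)= R(1,5)–R(1,6)= R(1,5)–R(2,5)= R(1,6)–B(2,6)≠  → 2/9 unlike.
Row 2: B(2,1)–B(2,2)= B(2,1)–B(3,1)= R(2,5)–B(2,6)≠ B(2,6)–B(3,6)=  → 1/4 unlike.
Row 3: B(3,3)–R(3,4)≠ B(3,3)–B(4,3)= B(3,6)–B(4,6)=  → 1/3 unlike.
Row 4: B(4,2)–B(4,3)= B(4,2)–R(5,2)≠ R(4,5)–B(4,6)≠ R(4,5)–R(5,5)= B(4,6)–B(5,6)=  → 2/5 unlike.
Row 5: B(5,1)–R(5,2)≠ R(5,4)–R(5,5)= R(5,5)–B(5,6)≠  → 2/3 unlike.
Total adjacent occupied pairs: 24; unlike-type pairs: 8.
8/24 reduces to 1/3.

1/3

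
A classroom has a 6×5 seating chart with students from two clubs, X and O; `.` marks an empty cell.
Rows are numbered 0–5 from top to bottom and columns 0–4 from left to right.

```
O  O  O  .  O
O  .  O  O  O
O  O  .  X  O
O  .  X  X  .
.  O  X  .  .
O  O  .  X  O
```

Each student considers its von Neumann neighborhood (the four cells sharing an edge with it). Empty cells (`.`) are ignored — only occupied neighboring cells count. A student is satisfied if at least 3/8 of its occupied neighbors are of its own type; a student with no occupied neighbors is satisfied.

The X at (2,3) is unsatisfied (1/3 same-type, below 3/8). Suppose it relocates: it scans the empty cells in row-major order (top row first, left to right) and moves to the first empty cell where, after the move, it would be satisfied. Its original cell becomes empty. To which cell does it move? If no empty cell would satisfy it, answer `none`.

(3,4)

Vacating (2,3). Empty cells in order:
  (0,3): 0/3 same-type → still unsatisfied.
  (1,1): 0/4 same-type → still unsatisfied.
  (2,2): 1/3 same-type → still unsatisfied.
  (3,1): 1/4 same-type → still unsatisfied.
  (3,4): 1/2 same-type → satisfied — stop here.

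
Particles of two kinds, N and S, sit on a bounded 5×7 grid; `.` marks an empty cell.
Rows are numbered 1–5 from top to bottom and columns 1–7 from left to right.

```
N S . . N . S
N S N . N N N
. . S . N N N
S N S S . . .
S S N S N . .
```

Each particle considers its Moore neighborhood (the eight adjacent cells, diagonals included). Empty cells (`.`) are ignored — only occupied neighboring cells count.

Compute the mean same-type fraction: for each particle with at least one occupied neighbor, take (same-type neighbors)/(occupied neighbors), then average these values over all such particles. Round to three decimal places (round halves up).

(1,1)N 1/3
(1,2)S 1/4
(1,5)N 2/2
(1,7)S 0/2
(2,1)N 1/3
(2,2)S 2/5
(2,3)N 0/3
(2,5)N 4/4
(2,6)N 6/7
(2,7)N 3/4
(3,3)S 3/5
(3,5)N 3/4
(3,6)N 5/5
(3,7)N 3/3
(4,1)S 2/3
(4,2)N 1/6
(4,3)S 4/6
(4,4)S 3/6
(5,1)S 2/3
(5,2)S 3/5
(5,3)N 1/5
(5,4)S 2/4
(5,5)N 0/2
Sum over 23 particles: 1/3 + 1/4 + 2/2 + 0/2 + 1/3 + 2/5 + 0/3 + 4/4 + 6/7 + 3/4 + 3/5 + 3/4 + 5/5 + 3/3 + 2/3 + 1/6 + 4/6 + 3/6 + 2/3 + 3/5 + 1/5 + 2/4 + 0/2 = 5141/420; mean = 5141/420 ÷ 23 = 5141/9660 = 0.532194… → 0.532.

0.532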